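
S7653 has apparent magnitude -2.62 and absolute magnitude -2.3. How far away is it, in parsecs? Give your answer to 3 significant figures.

m − M = 5 log₁₀(d/10 pc)
-2.62 − (-2.3) = -0.32 = 5 log₁₀(d/10)
d = 10 × 10^(-0.32/5) = 10 × 10^-0.064 = 8.630 pc.

8.63 pc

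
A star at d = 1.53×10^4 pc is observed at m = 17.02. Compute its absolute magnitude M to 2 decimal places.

M = m − 5 log₁₀(d/10 pc) = 17.02 − 5 log₁₀(1.53×10^4/10)
  = 17.02 − 5 × 3.185 = 17.02 − 15.92 = 1.10.

1.10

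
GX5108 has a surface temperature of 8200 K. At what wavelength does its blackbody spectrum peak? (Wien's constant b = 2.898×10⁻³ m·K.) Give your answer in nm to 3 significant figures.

λ_max = b/T = 2.898×10⁻³ / 8200 = 3.53×10^-7 m = 353.4 nm.

353 nm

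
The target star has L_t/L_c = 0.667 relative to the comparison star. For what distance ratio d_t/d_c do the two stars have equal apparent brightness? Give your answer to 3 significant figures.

Equal flux requires L_t/d_t² = L_c/d_c², so d_t/d_c = √(L_t/L_c)
= √(0.667) = 0.8167.

0.817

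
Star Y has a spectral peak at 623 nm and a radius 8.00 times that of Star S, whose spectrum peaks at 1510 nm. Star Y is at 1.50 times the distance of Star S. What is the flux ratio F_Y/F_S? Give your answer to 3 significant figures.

982

Wien's law: T_Y/T_S = λ_S/λ_Y = 1510/623 = 2.424.
L_Y/L_S = (R_Y/R_S)²(T_Y/T_S)⁴ = (8.00)²(2.424)⁴ = 2209.
F_Y/F_S = (L_Y/L_S)/(d_Y/d_S)² = 2209/(1.50)² = 981.6.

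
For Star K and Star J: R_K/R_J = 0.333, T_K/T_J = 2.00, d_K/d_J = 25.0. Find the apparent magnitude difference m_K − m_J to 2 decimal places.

6.37

L_K/L_J = (0.333)²(2.00)⁴ = 1.774.
F_K/F_J = (L_K/L_J)/(d_K/d_J)² = 1.774/625.0 = 0.002839.
m_K − m_J = −2.5 log₁₀(0.002839) = 6.37.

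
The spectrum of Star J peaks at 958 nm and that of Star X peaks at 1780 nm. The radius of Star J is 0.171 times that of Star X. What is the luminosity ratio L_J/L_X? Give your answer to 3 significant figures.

Wien's law gives T ∝ 1/λ_max, so T_J/T_X = λ_X/λ_J = 1780/958 = 1.858.
Then L ∝ R²T⁴ gives L_J/L_X = (0.171)² × (1.858)⁴ = 0.02924 × 11.92 = 0.3485.

0.349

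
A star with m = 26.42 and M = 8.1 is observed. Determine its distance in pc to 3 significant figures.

4.61×10^4 pc

m − M = 5 log₁₀(d/10 pc)
26.42 − (8.1) = 18.32 = 5 log₁₀(d/10)
d = 10 × 10^(18.32/5) = 10 × 10^3.664 = 4.613×10^4 pc.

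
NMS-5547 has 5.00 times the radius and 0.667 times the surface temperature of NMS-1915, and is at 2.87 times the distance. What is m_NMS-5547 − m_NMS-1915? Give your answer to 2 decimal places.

L_NMS-5547/L_NMS-1915 = (5.00)²(0.667)⁴ = 4.948.
F_NMS-5547/F_NMS-1915 = (L_NMS-5547/L_NMS-1915)/(d_NMS-5547/d_NMS-1915)² = 4.948/8.237 = 0.6007.
m_NMS-5547 − m_NMS-1915 = −2.5 log₁₀(0.6007) = 0.55.

0.55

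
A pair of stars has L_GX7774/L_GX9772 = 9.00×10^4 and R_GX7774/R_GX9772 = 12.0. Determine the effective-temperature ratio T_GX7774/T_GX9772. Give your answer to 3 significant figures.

L ∝ R²T⁴ gives T ∝ (L/R²)^(1/4), so
T_GX7774/T_GX9772 = (9.00×10^4 / 12.0²)^(1/4) = (625.0)^(1/4) = 5.000.

5.00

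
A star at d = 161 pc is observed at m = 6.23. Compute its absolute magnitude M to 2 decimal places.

0.20

M = m − 5 log₁₀(d/10 pc) = 6.23 − 5 log₁₀(161/10)
  = 6.23 − 5 × 1.207 = 6.23 − 6.03 = 0.20.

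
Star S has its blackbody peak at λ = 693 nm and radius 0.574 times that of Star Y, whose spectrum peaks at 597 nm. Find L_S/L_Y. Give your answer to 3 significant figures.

Wien's law gives T ∝ 1/λ_max, so T_S/T_Y = λ_Y/λ_S = 597/693 = 0.8615.
Then L ∝ R²T⁴ gives L_S/L_Y = (0.574)² × (0.8615)⁴ = 0.3295 × 0.5508 = 0.1815.

0.181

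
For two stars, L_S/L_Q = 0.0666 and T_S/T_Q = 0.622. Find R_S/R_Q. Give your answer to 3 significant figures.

L ∝ R²T⁴ gives R ∝ √L / T², so
R_S/R_Q = √(0.0666) / (0.622)² = 0.2581 / 0.3869 = 0.6670.

0.667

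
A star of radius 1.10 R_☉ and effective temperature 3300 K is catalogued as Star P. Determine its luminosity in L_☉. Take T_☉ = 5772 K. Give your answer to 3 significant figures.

0.129 L_☉

L/L_☉ = (R/R_☉)² (T/T_☉)⁴ = (1.10)² × (3300/5772)⁴
       = 1.210 × (0.5717)⁴ = 1.210 × 0.1068 = 0.1293.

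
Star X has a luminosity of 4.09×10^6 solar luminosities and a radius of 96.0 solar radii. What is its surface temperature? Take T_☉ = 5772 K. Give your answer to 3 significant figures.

T/T_☉ = (L/L_☉)^(1/4) / (R/R_☉)^(1/2)
T = 5772 × (4.09×10^6)^(1/4) / √(96.0) = 5772 × 44.97 / 9.798 = 2.649×10^4 K.

2.65×10^4 K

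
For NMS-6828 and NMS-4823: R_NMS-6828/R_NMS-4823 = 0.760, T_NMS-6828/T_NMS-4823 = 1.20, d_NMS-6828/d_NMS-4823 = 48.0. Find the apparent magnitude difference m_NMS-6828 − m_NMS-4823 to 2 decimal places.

L_NMS-6828/L_NMS-4823 = (0.760)²(1.20)⁴ = 1.198.
F_NMS-6828/F_NMS-4823 = (L_NMS-6828/L_NMS-4823)/(d_NMS-6828/d_NMS-4823)² = 1.198/2304 = 5.198×10^-4.
m_NMS-6828 − m_NMS-4823 = −2.5 log₁₀(5.198×10^-4) = 8.21.

8.21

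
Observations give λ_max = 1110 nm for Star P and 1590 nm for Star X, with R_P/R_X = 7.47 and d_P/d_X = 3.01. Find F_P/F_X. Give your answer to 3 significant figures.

25.9

Wien's law: T_P/T_X = λ_X/λ_P = 1590/1110 = 1.432.
L_P/L_X = (R_P/R_X)²(T_P/T_X)⁴ = (7.47)²(1.432)⁴ = 234.9.
F_P/F_X = (L_P/L_X)/(d_P/d_X)² = 234.9/(3.01)² = 25.93.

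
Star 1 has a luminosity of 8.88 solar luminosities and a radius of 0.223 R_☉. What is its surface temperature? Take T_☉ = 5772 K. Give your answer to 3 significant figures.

T/T_☉ = (L/L_☉)^(1/4) / (R/R_☉)^(1/2)
T = 5772 × (8.88)^(1/4) / √(0.223) = 5772 × 1.726 / 0.4722 = 2.110×10^4 K.

2.11×10^4 K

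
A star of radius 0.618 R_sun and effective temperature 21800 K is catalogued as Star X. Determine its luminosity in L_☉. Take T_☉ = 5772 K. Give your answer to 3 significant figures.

L/L_☉ = (R/R_☉)² (T/T_☉)⁴ = (0.618)² × (21800/5772)⁴
       = 0.3819 × (3.777)⁴ = 0.3819 × 203.5 = 77.71.

77.7 L_☉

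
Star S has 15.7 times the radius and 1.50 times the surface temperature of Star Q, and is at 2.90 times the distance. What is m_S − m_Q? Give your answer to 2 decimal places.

-5.43

L_S/L_Q = (15.7)²(1.50)⁴ = 1248.
F_S/F_Q = (L_S/L_Q)/(d_S/d_Q)² = 1248/8.410 = 148.4.
m_S − m_Q = −2.5 log₁₀(148.4) = -5.43.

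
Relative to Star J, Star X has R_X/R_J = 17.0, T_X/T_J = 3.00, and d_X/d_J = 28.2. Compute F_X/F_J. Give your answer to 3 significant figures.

L_X/L_J = (R_X/R_J)²(T_X/T_J)⁴ = (17.0)² × (3.00)⁴ = 2.341×10^4.
F_X/F_J = (L_X/L_J)/(d_X/d_J)² = 2.341×10^4 / (28.2)² = 29.44.

29.4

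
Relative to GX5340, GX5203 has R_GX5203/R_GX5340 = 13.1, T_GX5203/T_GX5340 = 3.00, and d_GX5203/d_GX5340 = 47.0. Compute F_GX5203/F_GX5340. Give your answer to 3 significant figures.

L_GX5203/L_GX5340 = (R_GX5203/R_GX5340)²(T_GX5203/T_GX5340)⁴ = (13.1)² × (3.00)⁴ = 1.390×10^4.
F_GX5203/F_GX5340 = (L_GX5203/L_GX5340)/(d_GX5203/d_GX5340)² = 1.390×10^4 / (47.0)² = 6.293.

6.29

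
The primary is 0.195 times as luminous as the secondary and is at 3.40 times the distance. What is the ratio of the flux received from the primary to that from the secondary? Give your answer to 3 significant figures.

F = L/(4πd²), so F_p/F_s = (L_p/L_s) / (d_p/d_s)²
= 0.195 / (3.40)² = 0.195 / 11.56 = 0.01687.

0.0169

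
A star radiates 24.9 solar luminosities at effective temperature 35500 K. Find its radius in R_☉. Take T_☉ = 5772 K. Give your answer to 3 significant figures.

R/R_☉ = √(L/L_☉) / (T/T_☉)² = √(24.9) / (6.150)²
       = 4.990 / 37.83 = 0.1319.

0.132 R_☉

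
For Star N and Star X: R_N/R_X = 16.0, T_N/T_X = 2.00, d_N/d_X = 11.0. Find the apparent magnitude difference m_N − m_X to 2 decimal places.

-3.82

L_N/L_X = (16.0)²(2.00)⁴ = 4096.
F_N/F_X = (L_N/L_X)/(d_N/d_X)² = 4096/121.0 = 33.85.
m_N − m_X = −2.5 log₁₀(33.85) = -3.82.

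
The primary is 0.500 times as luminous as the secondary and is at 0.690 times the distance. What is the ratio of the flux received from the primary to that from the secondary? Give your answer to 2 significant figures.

1.1

F = L/(4πd²), so F_p/F_s = (L_p/L_s) / (d_p/d_s)²
= 0.500 / (0.690)² = 0.500 / 0.4761 = 1.050.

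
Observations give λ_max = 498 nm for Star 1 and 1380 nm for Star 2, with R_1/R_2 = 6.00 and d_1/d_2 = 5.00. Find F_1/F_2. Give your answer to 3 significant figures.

Wien's law: T_1/T_2 = λ_2/λ_1 = 1380/498 = 2.771.
L_1/L_2 = (R_1/R_2)²(T_1/T_2)⁴ = (6.00)²(2.771)⁴ = 2123.
F_1/F_2 = (L_1/L_2)/(d_1/d_2)² = 2123/(5.00)² = 84.91.

84.9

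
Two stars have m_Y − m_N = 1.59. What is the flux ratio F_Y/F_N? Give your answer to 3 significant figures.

F_Y/F_N = 10^(−(m_Y − m_N)/2.5) = 10^(-1.59/2.5) = 10^-0.636 = 0.2312.

0.231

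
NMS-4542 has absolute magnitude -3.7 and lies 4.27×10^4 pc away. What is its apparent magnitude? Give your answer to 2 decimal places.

14.45

m = M + 5 log₁₀(d/10 pc) = -3.7 + 5 log₁₀(4.27×10^4/10)
  = -3.7 + 5 × 3.630 = -3.7 + 18.15 = 14.45.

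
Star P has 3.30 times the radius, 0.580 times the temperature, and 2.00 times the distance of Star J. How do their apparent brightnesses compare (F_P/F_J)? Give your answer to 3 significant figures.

L_P/L_J = (R_P/R_J)²(T_P/T_J)⁴ = (3.30)² × (0.580)⁴ = 1.232.
F_P/F_J = (L_P/L_J)/(d_P/d_J)² = 1.232 / (2.00)² = 0.3081.

0.308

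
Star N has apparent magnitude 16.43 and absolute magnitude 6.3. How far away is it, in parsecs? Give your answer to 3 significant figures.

m − M = 5 log₁₀(d/10 pc)
16.43 − (6.3) = 10.13 = 5 log₁₀(d/10)
d = 10 × 10^(10.13/5) = 10 × 10^2.026 = 1062 pc.

1.06×10^3 pc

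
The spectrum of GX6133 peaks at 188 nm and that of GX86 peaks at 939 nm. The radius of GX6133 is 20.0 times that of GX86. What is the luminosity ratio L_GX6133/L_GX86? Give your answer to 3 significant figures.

Wien's law gives T ∝ 1/λ_max, so T_GX6133/T_GX86 = λ_GX86/λ_GX6133 = 939/188 = 4.995.
Then L ∝ R²T⁴ gives L_GX6133/L_GX86 = (20.0)² × (4.995)⁴ = 400.0 × 622.3 = 2.489×10^5.

2.49×10^5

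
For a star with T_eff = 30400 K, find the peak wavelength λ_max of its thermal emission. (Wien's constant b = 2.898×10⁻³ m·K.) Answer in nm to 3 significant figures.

95.3 nm

λ_max = b/T = 2.898×10⁻³ / 30400 = 9.53×10^-8 m = 95.33 nm.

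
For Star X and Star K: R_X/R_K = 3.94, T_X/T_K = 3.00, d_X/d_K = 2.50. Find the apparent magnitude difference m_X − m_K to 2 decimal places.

L_X/L_K = (3.94)²(3.00)⁴ = 1257.
F_X/F_K = (L_X/L_K)/(d_X/d_K)² = 1257/6.250 = 201.2.
m_X − m_K = −2.5 log₁₀(201.2) = -5.76.

-5.76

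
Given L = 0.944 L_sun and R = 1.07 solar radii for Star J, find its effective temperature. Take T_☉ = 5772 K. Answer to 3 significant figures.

5.50×10^3 K

T/T_☉ = (L/L_☉)^(1/4) / (R/R_☉)^(1/2)
T = 5772 × (0.944)^(1/4) / √(1.07) = 5772 × 0.9857 / 1.034 = 5500 K.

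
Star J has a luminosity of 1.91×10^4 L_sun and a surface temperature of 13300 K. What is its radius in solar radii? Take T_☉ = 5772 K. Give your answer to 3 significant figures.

26.0 solar radii

R/R_☉ = √(L/L_☉) / (T/T_☉)² = √(1.91×10^4) / (2.304)²
       = 138.2 / 5.309 = 26.03.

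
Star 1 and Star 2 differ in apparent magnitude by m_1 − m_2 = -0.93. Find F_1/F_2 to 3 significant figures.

2.36

F_1/F_2 = 10^(−(m_1 − m_2)/2.5) = 10^(0.93/2.5) = 10^0.372 = 2.355.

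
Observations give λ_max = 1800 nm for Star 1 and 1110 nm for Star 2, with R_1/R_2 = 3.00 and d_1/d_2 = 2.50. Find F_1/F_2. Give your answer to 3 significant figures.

0.208

Wien's law: T_1/T_2 = λ_2/λ_1 = 1110/1800 = 0.6167.
L_1/L_2 = (R_1/R_2)²(T_1/T_2)⁴ = (3.00)²(0.6167)⁴ = 1.302.
F_1/F_2 = (L_1/L_2)/(d_1/d_2)² = 1.302/(2.50)² = 0.2082.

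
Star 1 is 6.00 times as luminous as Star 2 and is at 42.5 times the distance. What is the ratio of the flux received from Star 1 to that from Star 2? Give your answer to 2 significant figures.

0.0033

F = L/(4πd²), so F_1/F_2 = (L_1/L_2) / (d_1/d_2)²
= 6.00 / (42.5)² = 6.00 / 1806 = 0.003322.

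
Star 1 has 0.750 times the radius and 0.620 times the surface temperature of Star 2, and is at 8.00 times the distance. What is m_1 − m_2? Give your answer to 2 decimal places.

L_1/L_2 = (0.750)²(0.620)⁴ = 0.08312.
F_1/F_2 = (L_1/L_2)/(d_1/d_2)² = 0.08312/64.00 = 0.001299.
m_1 − m_2 = −2.5 log₁₀(0.001299) = 7.22.

7.22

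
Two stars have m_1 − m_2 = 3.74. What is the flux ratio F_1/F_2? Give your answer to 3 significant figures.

F_1/F_2 = 10^(−(m_1 − m_2)/2.5) = 10^(-3.74/2.5) = 10^-1.496 = 0.03192.

0.0319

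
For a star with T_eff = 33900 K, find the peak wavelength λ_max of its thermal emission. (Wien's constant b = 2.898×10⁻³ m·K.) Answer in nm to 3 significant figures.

λ_max = b/T = 2.898×10⁻³ / 33900 = 8.55×10^-8 m = 85.49 nm.

85.5 nm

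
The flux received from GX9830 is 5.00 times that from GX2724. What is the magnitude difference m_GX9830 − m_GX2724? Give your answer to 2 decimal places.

m_GX9830 − m_GX2724 = −2.5 log₁₀(F_GX9830/F_GX2724) = −2.5 log₁₀(5.00) = −2.5 × (0.699) = -1.747.

-1.75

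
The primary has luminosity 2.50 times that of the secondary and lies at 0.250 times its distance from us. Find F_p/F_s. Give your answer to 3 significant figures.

40.0

F = L/(4πd²), so F_p/F_s = (L_p/L_s) / (d_p/d_s)²
= 2.50 / (0.250)² = 2.50 / 0.06250 = 40.00.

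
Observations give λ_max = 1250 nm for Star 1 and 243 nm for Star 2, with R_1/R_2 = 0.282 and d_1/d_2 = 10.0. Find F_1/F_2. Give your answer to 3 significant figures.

Wien's law: T_1/T_2 = λ_2/λ_1 = 243/1250 = 0.1944.
L_1/L_2 = (R_1/R_2)²(T_1/T_2)⁴ = (0.282)²(0.1944)⁴ = 1.136×10^-4.
F_1/F_2 = (L_1/L_2)/(d_1/d_2)² = 1.136×10^-4/(10.0)² = 1.136×10^-6.

1.14×10^-6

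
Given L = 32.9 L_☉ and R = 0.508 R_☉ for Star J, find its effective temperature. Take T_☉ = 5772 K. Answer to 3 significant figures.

T/T_☉ = (L/L_☉)^(1/4) / (R/R_☉)^(1/2)
T = 5772 × (32.9)^(1/4) / √(0.508) = 5772 × 2.395 / 0.7127 = 1.940×10^4 K.

1.94×10^4 K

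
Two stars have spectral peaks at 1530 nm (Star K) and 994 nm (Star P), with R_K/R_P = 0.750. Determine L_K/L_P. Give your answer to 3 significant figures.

0.100

Wien's law gives T ∝ 1/λ_max, so T_K/T_P = λ_P/λ_K = 994/1530 = 0.6497.
Then L ∝ R²T⁴ gives L_K/L_P = (0.750)² × (0.6497)⁴ = 0.5625 × 0.1781 = 0.1002.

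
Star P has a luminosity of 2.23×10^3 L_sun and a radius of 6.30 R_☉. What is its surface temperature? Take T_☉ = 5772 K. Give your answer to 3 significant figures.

1.58×10^4 K

T/T_☉ = (L/L_☉)^(1/4) / (R/R_☉)^(1/2)
T = 5772 × (2.23×10^3)^(1/4) / √(6.30) = 5772 × 6.872 / 2.510 = 1.580×10^4 K.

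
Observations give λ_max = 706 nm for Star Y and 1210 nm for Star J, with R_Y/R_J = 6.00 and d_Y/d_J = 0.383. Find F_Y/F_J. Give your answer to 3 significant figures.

2.12×10^3

Wien's law: T_Y/T_J = λ_J/λ_Y = 1210/706 = 1.714.
L_Y/L_J = (R_Y/R_J)²(T_Y/T_J)⁴ = (6.00)²(1.714)⁴ = 310.6.
F_Y/F_J = (L_Y/L_J)/(d_Y/d_J)² = 310.6/(0.383)² = 2118.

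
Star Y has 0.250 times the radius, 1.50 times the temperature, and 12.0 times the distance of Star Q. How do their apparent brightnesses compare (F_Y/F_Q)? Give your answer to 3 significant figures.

0.00220

L_Y/L_Q = (R_Y/R_Q)²(T_Y/T_Q)⁴ = (0.250)² × (1.50)⁴ = 0.3164.
F_Y/F_Q = (L_Y/L_Q)/(d_Y/d_Q)² = 0.3164 / (12.0)² = 0.002197.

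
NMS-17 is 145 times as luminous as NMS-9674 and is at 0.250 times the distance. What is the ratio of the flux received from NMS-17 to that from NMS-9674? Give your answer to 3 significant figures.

2.32×10^3

F = L/(4πd²), so F_NMS-17/F_NMS-9674 = (L_NMS-17/L_NMS-9674) / (d_NMS-17/d_NMS-9674)²
= 145 / (0.250)² = 145 / 0.06250 = 2320.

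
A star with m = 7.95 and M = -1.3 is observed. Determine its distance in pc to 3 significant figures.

m − M = 5 log₁₀(d/10 pc)
7.95 − (-1.3) = 9.25 = 5 log₁₀(d/10)
d = 10 × 10^(9.25/5) = 10 × 10^1.850 = 707.9 pc.

708 pc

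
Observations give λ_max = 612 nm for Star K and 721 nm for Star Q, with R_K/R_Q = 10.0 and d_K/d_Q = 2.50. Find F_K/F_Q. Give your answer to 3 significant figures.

Wien's law: T_K/T_Q = λ_Q/λ_K = 721/612 = 1.178.
L_K/L_Q = (R_K/R_Q)²(T_K/T_Q)⁴ = (10.0)²(1.178)⁴ = 192.6.
F_K/F_Q = (L_K/L_Q)/(d_K/d_Q)² = 192.6/(2.50)² = 30.82.

30.8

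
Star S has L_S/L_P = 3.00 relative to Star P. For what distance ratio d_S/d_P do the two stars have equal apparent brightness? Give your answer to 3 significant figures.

1.73

Equal flux requires L_S/d_S² = L_P/d_P², so d_S/d_P = √(L_S/L_P)
= √(3.00) = 1.732.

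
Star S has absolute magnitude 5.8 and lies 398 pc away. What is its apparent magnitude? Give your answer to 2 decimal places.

13.80

m = M + 5 log₁₀(d/10 pc) = 5.8 + 5 log₁₀(398/10)
  = 5.8 + 5 × 1.600 = 5.8 + 8.00 = 13.80.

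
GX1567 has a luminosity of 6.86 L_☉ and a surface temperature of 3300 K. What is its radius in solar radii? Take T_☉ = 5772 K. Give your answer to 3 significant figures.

8.01 solar radii

R/R_☉ = √(L/L_☉) / (T/T_☉)² = √(6.86) / (0.5717)²
       = 2.619 / 0.3269 = 8.013.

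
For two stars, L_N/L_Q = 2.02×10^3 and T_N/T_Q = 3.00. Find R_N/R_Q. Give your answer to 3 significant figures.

L ∝ R²T⁴ gives R ∝ √L / T², so
R_N/R_Q = √(2.02×10^3) / (3.00)² = 44.94 / 9.000 = 4.994.

4.99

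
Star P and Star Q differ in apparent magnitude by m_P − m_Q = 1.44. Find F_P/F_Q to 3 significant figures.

0.265

F_P/F_Q = 10^(−(m_P − m_Q)/2.5) = 10^(-1.44/2.5) = 10^-0.576 = 0.2655.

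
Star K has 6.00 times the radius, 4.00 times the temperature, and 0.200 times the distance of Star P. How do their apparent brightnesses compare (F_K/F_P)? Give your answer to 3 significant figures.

L_K/L_P = (R_K/R_P)²(T_K/T_P)⁴ = (6.00)² × (4.00)⁴ = 9216.
F_K/F_P = (L_K/L_P)/(d_K/d_P)² = 9216 / (0.200)² = 2.304×10^5.

2.30×10^5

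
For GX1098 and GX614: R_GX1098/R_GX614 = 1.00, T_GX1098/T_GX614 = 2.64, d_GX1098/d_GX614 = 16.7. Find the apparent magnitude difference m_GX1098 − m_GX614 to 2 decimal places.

1.90

L_GX1098/L_GX614 = (1.00)²(2.64)⁴ = 48.58.
F_GX1098/F_GX614 = (L_GX1098/L_GX614)/(d_GX1098/d_GX614)² = 48.58/278.9 = 0.1742.
m_GX1098 − m_GX614 = −2.5 log₁₀(0.1742) = 1.90.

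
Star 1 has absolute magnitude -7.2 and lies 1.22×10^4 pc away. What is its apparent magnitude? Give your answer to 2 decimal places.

m = M + 5 log₁₀(d/10 pc) = -7.2 + 5 log₁₀(1.22×10^4/10)
  = -7.2 + 5 × 3.086 = -7.2 + 15.43 = 8.23.

8.23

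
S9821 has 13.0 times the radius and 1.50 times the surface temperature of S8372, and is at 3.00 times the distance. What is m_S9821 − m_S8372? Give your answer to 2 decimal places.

L_S9821/L_S8372 = (13.0)²(1.50)⁴ = 855.6.
F_S9821/F_S8372 = (L_S9821/L_S8372)/(d_S9821/d_S8372)² = 855.6/9.000 = 95.06.
m_S9821 − m_S8372 = −2.5 log₁₀(95.06) = -4.95.

-4.95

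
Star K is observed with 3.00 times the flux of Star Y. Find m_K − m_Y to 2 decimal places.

m_K − m_Y = −2.5 log₁₀(F_K/F_Y) = −2.5 log₁₀(3.00) = −2.5 × (0.477) = -1.193.

-1.19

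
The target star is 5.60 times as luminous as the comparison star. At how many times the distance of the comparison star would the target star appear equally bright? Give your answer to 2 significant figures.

2.4

Equal flux requires L_t/d_t² = L_c/d_c², so d_t/d_c = √(L_t/L_c)
= √(5.60) = 2.366.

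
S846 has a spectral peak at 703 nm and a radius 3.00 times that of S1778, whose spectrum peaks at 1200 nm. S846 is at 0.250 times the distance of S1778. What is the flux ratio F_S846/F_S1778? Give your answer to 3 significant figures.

Wien's law: T_S846/T_S1778 = λ_S1778/λ_S846 = 1200/703 = 1.707.
L_S846/L_S1778 = (R_S846/R_S1778)²(T_S846/T_S1778)⁴ = (3.00)²(1.707)⁴ = 76.41.
F_S846/F_S1778 = (L_S846/L_S1778)/(d_S846/d_S1778)² = 76.41/(0.250)² = 1223.

1.22×10^3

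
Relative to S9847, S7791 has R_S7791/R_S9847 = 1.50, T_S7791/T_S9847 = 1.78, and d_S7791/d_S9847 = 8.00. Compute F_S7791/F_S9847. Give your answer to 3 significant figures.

L_S7791/L_S9847 = (R_S7791/R_S9847)²(T_S7791/T_S9847)⁴ = (1.50)² × (1.78)⁴ = 22.59.
F_S7791/F_S9847 = (L_S7791/L_S9847)/(d_S7791/d_S9847)² = 22.59 / (8.00)² = 0.3529.

0.353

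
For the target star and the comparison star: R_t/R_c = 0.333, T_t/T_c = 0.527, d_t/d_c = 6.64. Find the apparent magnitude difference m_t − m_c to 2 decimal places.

L_t/L_c = (0.333)²(0.527)⁴ = 0.008553.
F_t/F_c = (L_t/L_c)/(d_t/d_c)² = 0.008553/44.09 = 1.940×10^-4.
m_t − m_c = −2.5 log₁₀(1.940×10^-4) = 9.28.

9.28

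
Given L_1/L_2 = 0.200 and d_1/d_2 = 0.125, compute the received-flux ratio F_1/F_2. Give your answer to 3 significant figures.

12.8

F = L/(4πd²), so F_1/F_2 = (L_1/L_2) / (d_1/d_2)²
= 0.200 / (0.125)² = 0.200 / 0.01562 = 12.80.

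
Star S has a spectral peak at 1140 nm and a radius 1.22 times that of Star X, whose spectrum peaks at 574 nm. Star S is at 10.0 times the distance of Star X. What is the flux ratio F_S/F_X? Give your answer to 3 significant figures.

Wien's law: T_S/T_X = λ_X/λ_S = 574/1140 = 0.5035.
L_S/L_X = (R_S/R_X)²(T_S/T_X)⁴ = (1.22)²(0.5035)⁴ = 0.09566.
F_S/F_X = (L_S/L_X)/(d_S/d_X)² = 0.09566/(10.0)² = 9.566×10^-4.

9.57×10^-4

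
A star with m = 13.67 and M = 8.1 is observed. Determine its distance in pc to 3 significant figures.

m − M = 5 log₁₀(d/10 pc)
13.67 − (8.1) = 5.57 = 5 log₁₀(d/10)
d = 10 × 10^(5.57/5) = 10 × 10^1.114 = 130.0 pc.

130 pc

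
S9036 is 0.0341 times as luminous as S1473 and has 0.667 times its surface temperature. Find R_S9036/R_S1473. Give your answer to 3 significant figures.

0.415

L ∝ R²T⁴ gives R ∝ √L / T², so
R_S9036/R_S1473 = √(0.0341) / (0.667)² = 0.1847 / 0.4449 = 0.4151.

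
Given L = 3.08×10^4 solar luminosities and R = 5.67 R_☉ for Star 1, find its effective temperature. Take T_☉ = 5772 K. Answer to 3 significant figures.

T/T_☉ = (L/L_☉)^(1/4) / (R/R_☉)^(1/2)
T = 5772 × (3.08×10^4)^(1/4) / √(5.67) = 5772 × 13.25 / 2.381 = 3.211×10^4 K.

3.21×10^4 K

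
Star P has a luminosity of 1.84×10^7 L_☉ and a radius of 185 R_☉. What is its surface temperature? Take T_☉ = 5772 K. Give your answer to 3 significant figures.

2.78×10^4 K

T/T_☉ = (L/L_☉)^(1/4) / (R/R_☉)^(1/2)
T = 5772 × (1.84×10^7)^(1/4) / √(185) = 5772 × 65.49 / 13.60 = 2.779×10^4 K.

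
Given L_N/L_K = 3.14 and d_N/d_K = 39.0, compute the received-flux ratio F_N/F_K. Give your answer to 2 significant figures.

F = L/(4πd²), so F_N/F_K = (L_N/L_K) / (d_N/d_K)²
= 3.14 / (39.0)² = 3.14 / 1521 = 0.002064.

0.0021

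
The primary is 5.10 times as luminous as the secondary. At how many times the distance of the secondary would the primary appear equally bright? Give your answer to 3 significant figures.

2.26

Equal flux requires L_p/d_p² = L_s/d_s², so d_p/d_s = √(L_p/L_s)
= √(5.10) = 2.258.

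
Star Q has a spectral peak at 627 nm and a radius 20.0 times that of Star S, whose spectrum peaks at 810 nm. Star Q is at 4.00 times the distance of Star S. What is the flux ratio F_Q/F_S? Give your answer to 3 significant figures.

69.6

Wien's law: T_Q/T_S = λ_S/λ_Q = 810/627 = 1.292.
L_Q/L_S = (R_Q/R_S)²(T_Q/T_S)⁴ = (20.0)²(1.292)⁴ = 1114.
F_Q/F_S = (L_Q/L_S)/(d_Q/d_S)² = 1114/(4.00)² = 69.63.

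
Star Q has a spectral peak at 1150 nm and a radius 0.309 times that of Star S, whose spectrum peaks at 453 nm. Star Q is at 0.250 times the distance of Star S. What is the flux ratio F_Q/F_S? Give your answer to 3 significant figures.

0.0368

Wien's law: T_Q/T_S = λ_S/λ_Q = 453/1150 = 0.3939.
L_Q/L_S = (R_Q/R_S)²(T_Q/T_S)⁴ = (0.309)²(0.3939)⁴ = 0.002299.
F_Q/F_S = (L_Q/L_S)/(d_Q/d_S)² = 0.002299/(0.250)² = 0.03678.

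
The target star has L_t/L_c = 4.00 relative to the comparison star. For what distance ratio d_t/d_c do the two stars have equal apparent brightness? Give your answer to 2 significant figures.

2.0

Equal flux requires L_t/d_t² = L_c/d_c², so d_t/d_c = √(L_t/L_c)
= √(4.00) = 2.000.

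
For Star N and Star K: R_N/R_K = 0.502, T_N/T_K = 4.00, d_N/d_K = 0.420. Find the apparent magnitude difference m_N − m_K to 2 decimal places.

-6.41

L_N/L_K = (0.502)²(4.00)⁴ = 64.51.
F_N/F_K = (L_N/L_K)/(d_N/d_K)² = 64.51/0.1764 = 365.7.
m_N − m_K = −2.5 log₁₀(365.7) = -6.41.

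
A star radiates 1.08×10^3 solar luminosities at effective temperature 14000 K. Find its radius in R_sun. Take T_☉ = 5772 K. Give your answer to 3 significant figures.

5.59 R_sun

R/R_☉ = √(L/L_☉) / (T/T_☉)² = √(1.08×10^3) / (2.426)²
       = 32.86 / 5.883 = 5.586.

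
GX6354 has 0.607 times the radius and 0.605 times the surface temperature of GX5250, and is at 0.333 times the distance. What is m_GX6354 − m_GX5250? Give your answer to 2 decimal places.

L_GX6354/L_GX5250 = (0.607)²(0.605)⁴ = 0.04936.
F_GX6354/F_GX5250 = (L_GX6354/L_GX5250)/(d_GX6354/d_GX5250)² = 0.04936/0.1109 = 0.4452.
m_GX6354 − m_GX5250 = −2.5 log₁₀(0.4452) = 0.88.

0.88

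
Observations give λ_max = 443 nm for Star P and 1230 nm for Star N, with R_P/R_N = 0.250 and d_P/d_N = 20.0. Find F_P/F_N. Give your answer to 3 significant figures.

0.00929

Wien's law: T_P/T_N = λ_N/λ_P = 1230/443 = 2.777.
L_P/L_N = (R_P/R_N)²(T_P/T_N)⁴ = (0.250)²(2.777)⁴ = 3.714.
F_P/F_N = (L_P/L_N)/(d_P/d_N)² = 3.714/(20.0)² = 0.009286.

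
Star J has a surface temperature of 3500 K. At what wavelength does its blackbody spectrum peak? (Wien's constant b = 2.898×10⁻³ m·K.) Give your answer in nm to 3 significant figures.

828 nm

λ_max = b/T = 2.898×10⁻³ / 3500 = 8.28×10^-7 m = 828.0 nm.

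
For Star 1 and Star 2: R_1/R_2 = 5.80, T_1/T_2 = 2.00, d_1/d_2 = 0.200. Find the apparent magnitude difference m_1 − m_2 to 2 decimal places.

-10.32

L_1/L_2 = (5.80)²(2.00)⁴ = 538.2.
F_1/F_2 = (L_1/L_2)/(d_1/d_2)² = 538.2/0.04000 = 1.346×10^4.
m_1 − m_2 = −2.5 log₁₀(1.346×10^4) = -10.32.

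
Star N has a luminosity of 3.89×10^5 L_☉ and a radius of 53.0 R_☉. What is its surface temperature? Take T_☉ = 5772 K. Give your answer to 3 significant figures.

T/T_☉ = (L/L_☉)^(1/4) / (R/R_☉)^(1/2)
T = 5772 × (3.89×10^5)^(1/4) / √(53.0) = 5772 × 24.97 / 7.280 = 1.980×10^4 K.

1.98×10^4 K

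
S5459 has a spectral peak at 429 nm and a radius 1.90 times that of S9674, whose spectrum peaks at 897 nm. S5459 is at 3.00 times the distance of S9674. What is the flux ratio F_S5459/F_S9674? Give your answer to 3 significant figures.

7.67

Wien's law: T_S5459/T_S9674 = λ_S9674/λ_S5459 = 897/429 = 2.091.
L_S5459/L_S9674 = (R_S5459/R_S9674)²(T_S5459/T_S9674)⁴ = (1.90)²(2.091)⁴ = 69.00.
F_S5459/F_S9674 = (L_S5459/L_S9674)/(d_S5459/d_S9674)² = 69.00/(3.00)² = 7.667.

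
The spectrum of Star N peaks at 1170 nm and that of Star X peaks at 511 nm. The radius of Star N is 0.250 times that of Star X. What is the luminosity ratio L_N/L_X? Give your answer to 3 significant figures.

0.00227

Wien's law gives T ∝ 1/λ_max, so T_N/T_X = λ_X/λ_N = 511/1170 = 0.4368.
Then L ∝ R²T⁴ gives L_N/L_X = (0.250)² × (0.4368)⁴ = 0.06250 × 0.03639 = 0.002274.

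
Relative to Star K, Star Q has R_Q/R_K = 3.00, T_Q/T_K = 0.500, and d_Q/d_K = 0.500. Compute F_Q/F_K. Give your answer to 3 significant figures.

L_Q/L_K = (R_Q/R_K)²(T_Q/T_K)⁴ = (3.00)² × (0.500)⁴ = 0.5625.
F_Q/F_K = (L_Q/L_K)/(d_Q/d_K)² = 0.5625 / (0.500)² = 2.250.

2.25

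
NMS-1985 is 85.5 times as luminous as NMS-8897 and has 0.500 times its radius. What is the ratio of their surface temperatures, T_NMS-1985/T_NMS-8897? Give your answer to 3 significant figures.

4.30

L ∝ R²T⁴ gives T ∝ (L/R²)^(1/4), so
T_NMS-1985/T_NMS-8897 = (85.5 / 0.500²)^(1/4) = (342.0)^(1/4) = 4.300.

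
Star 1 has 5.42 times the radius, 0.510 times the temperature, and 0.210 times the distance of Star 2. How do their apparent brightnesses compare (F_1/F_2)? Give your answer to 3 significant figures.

45.1

L_1/L_2 = (R_1/R_2)²(T_1/T_2)⁴ = (5.42)² × (0.510)⁴ = 1.987.
F_1/F_2 = (L_1/L_2)/(d_1/d_2)² = 1.987 / (0.210)² = 45.07.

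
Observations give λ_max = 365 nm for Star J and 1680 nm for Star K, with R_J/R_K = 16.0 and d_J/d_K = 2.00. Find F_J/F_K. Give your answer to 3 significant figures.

Wien's law: T_J/T_K = λ_K/λ_J = 1680/365 = 4.603.
L_J/L_K = (R_J/R_K)²(T_J/T_K)⁴ = (16.0)²(4.603)⁴ = 1.149×10^5.
F_J/F_K = (L_J/L_K)/(d_J/d_K)² = 1.149×10^5/(2.00)² = 2.872×10^4.

2.87×10^4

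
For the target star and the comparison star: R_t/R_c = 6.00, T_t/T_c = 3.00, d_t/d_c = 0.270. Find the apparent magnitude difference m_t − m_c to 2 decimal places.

-11.51

L_t/L_c = (6.00)²(3.00)⁴ = 2916.
F_t/F_c = (L_t/L_c)/(d_t/d_c)² = 2916/0.07290 = 4.000×10^4.
m_t − m_c = −2.5 log₁₀(4.000×10^4) = -11.51.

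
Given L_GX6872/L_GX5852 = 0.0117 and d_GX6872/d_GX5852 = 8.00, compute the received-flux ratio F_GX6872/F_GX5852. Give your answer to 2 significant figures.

1.8×10^-4

F = L/(4πd²), so F_GX6872/F_GX5852 = (L_GX6872/L_GX5852) / (d_GX6872/d_GX5852)²
= 0.0117 / (8.00)² = 0.0117 / 64.00 = 1.828×10^-4.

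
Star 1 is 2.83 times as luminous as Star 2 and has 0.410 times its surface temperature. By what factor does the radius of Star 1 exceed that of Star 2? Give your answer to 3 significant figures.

L ∝ R²T⁴ gives R ∝ √L / T², so
R_1/R_2 = √(2.83) / (0.410)² = 1.682 / 0.1681 = 10.01.

10.0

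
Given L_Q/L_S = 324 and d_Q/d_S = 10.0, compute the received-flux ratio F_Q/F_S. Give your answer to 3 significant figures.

F = L/(4πd²), so F_Q/F_S = (L_Q/L_S) / (d_Q/d_S)²
= 324 / (10.0)² = 324 / 100.0 = 3.240.

3.24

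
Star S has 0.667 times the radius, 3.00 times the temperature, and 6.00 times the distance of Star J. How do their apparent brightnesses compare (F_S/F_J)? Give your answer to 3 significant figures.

L_S/L_J = (R_S/R_J)²(T_S/T_J)⁴ = (0.667)² × (3.00)⁴ = 36.04.
F_S/F_J = (L_S/L_J)/(d_S/d_J)² = 36.04 / (6.00)² = 1.001.

1.00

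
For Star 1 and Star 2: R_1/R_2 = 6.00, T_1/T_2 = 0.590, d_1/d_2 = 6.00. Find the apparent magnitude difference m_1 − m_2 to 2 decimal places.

L_1/L_2 = (6.00)²(0.590)⁴ = 4.362.
F_1/F_2 = (L_1/L_2)/(d_1/d_2)² = 4.362/36.00 = 0.1212.
m_1 − m_2 = −2.5 log₁₀(0.1212) = 2.29.

2.29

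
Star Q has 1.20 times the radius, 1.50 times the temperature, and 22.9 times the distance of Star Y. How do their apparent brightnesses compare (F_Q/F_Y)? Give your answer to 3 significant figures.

0.0139

L_Q/L_Y = (R_Q/R_Y)²(T_Q/T_Y)⁴ = (1.20)² × (1.50)⁴ = 7.290.
F_Q/F_Y = (L_Q/L_Y)/(d_Q/d_Y)² = 7.290 / (22.9)² = 0.01390.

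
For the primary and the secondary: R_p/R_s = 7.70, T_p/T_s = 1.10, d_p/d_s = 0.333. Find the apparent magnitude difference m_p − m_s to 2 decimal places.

L_p/L_s = (7.70)²(1.10)⁴ = 86.81.
F_p/F_s = (L_p/L_s)/(d_p/d_s)² = 86.81/0.1109 = 782.8.
m_p − m_s = −2.5 log₁₀(782.8) = -7.23.

-7.23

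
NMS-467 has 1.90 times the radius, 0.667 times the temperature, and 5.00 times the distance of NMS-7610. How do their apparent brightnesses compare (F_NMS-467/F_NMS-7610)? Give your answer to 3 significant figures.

0.0286

L_NMS-467/L_NMS-7610 = (R_NMS-467/R_NMS-7610)²(T_NMS-467/T_NMS-7610)⁴ = (1.90)² × (0.667)⁴ = 0.7145.
F_NMS-467/F_NMS-7610 = (L_NMS-467/L_NMS-7610)/(d_NMS-467/d_NMS-7610)² = 0.7145 / (5.00)² = 0.02858.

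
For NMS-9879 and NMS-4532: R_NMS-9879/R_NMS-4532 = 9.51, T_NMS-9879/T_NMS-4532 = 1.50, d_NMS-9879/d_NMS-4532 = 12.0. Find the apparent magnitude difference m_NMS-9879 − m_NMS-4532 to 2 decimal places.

L_NMS-9879/L_NMS-4532 = (9.51)²(1.50)⁴ = 457.9.
F_NMS-9879/F_NMS-4532 = (L_NMS-9879/L_NMS-4532)/(d_NMS-9879/d_NMS-4532)² = 457.9/144.0 = 3.180.
m_NMS-9879 − m_NMS-4532 = −2.5 log₁₀(3.180) = -1.26.

-1.26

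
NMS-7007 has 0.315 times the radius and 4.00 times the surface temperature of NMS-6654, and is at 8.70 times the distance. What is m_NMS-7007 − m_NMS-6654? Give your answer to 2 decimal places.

L_NMS-7007/L_NMS-6654 = (0.315)²(4.00)⁴ = 25.40.
F_NMS-7007/F_NMS-6654 = (L_NMS-7007/L_NMS-6654)/(d_NMS-7007/d_NMS-6654)² = 25.40/75.69 = 0.3356.
m_NMS-7007 − m_NMS-6654 = −2.5 log₁₀(0.3356) = 1.19.

1.19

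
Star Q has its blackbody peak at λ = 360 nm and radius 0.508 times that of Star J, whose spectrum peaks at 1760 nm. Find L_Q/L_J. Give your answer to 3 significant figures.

147

Wien's law gives T ∝ 1/λ_max, so T_Q/T_J = λ_J/λ_Q = 1760/360 = 4.889.
Then L ∝ R²T⁴ gives L_Q/L_J = (0.508)² × (4.889)⁴ = 0.2581 × 571.3 = 147.4.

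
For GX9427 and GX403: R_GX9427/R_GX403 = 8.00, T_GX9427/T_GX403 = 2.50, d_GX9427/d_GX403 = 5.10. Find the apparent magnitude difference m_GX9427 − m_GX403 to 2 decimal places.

L_GX9427/L_GX403 = (8.00)²(2.50)⁴ = 2500.
F_GX9427/F_GX403 = (L_GX9427/L_GX403)/(d_GX9427/d_GX403)² = 2500/26.01 = 96.12.
m_GX9427 − m_GX403 = −2.5 log₁₀(96.12) = -4.96.

-4.96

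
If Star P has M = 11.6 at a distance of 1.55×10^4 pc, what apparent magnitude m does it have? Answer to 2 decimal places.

m = M + 5 log₁₀(d/10 pc) = 11.6 + 5 log₁₀(1.55×10^4/10)
  = 11.6 + 5 × 3.190 = 11.6 + 15.95 = 27.55.

27.55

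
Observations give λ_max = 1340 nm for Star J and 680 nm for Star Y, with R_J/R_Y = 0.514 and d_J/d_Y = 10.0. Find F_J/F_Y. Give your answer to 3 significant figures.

1.75×10^-4

Wien's law: T_J/T_Y = λ_Y/λ_J = 680/1340 = 0.5075.
L_J/L_Y = (R_J/R_Y)²(T_J/T_Y)⁴ = (0.514)²(0.5075)⁴ = 0.01752.
F_J/F_Y = (L_J/L_Y)/(d_J/d_Y)² = 0.01752/(10.0)² = 1.752×10^-4.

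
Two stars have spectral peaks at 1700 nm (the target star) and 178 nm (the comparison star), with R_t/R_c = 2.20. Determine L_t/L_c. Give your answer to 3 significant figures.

5.82×10^-4

Wien's law gives T ∝ 1/λ_max, so T_t/T_c = λ_c/λ_t = 178/1700 = 0.1047.
Then L ∝ R²T⁴ gives L_t/L_c = (2.20)² × (0.1047)⁴ = 4.840 × 1.202×10^-4 = 5.817×10^-4.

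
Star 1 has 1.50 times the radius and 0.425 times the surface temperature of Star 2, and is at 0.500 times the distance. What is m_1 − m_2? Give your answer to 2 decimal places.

1.33

L_1/L_2 = (1.50)²(0.425)⁴ = 0.07341.
F_1/F_2 = (L_1/L_2)/(d_1/d_2)² = 0.07341/0.2500 = 0.2936.
m_1 − m_2 = −2.5 log₁₀(0.2936) = 1.33.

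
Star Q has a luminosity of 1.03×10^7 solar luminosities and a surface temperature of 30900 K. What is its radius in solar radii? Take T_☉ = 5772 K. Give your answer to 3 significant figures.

R/R_☉ = √(L/L_☉) / (T/T_☉)² = √(1.03×10^7) / (5.353)²
       = 3209 / 28.66 = 112.0.

112 solar radii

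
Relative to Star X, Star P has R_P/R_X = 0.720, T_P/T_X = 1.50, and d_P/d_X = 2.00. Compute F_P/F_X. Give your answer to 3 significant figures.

L_P/L_X = (R_P/R_X)²(T_P/T_X)⁴ = (0.720)² × (1.50)⁴ = 2.624.
F_P/F_X = (L_P/L_X)/(d_P/d_X)² = 2.624 / (2.00)² = 0.6561.

0.656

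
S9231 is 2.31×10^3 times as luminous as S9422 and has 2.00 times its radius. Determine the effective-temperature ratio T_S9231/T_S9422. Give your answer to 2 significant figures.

L ∝ R²T⁴ gives T ∝ (L/R²)^(1/4), so
T_S9231/T_S9422 = (2.31×10^3 / 2.00²)^(1/4) = (577.5)^(1/4) = 4.902.

4.9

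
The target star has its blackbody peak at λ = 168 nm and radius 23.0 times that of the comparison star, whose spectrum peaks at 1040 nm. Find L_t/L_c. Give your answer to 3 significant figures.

7.77×10^5

Wien's law gives T ∝ 1/λ_max, so T_t/T_c = λ_c/λ_t = 1040/168 = 6.190.
Then L ∝ R²T⁴ gives L_t/L_c = (23.0)² × (6.190)⁴ = 529.0 × 1469 = 7.769×10^5.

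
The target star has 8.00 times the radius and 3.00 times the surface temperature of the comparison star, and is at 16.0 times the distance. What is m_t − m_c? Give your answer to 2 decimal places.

-3.27

L_t/L_c = (8.00)²(3.00)⁴ = 5184.
F_t/F_c = (L_t/L_c)/(d_t/d_c)² = 5184/256.0 = 20.25.
m_t − m_c = −2.5 log₁₀(20.25) = -3.27.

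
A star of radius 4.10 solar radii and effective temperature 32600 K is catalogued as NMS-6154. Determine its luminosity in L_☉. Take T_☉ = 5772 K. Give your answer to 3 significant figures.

1.71×10^4 L_☉

L/L_☉ = (R/R_☉)² (T/T_☉)⁴ = (4.10)² × (32600/5772)⁴
       = 16.81 × (5.648)⁴ = 16.81 × 1018 = 1.711×10^4.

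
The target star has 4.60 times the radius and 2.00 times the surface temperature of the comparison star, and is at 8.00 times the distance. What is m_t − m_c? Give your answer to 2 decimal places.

L_t/L_c = (4.60)²(2.00)⁴ = 338.6.
F_t/F_c = (L_t/L_c)/(d_t/d_c)² = 338.6/64.00 = 5.290.
m_t − m_c = −2.5 log₁₀(5.290) = -1.81.

-1.81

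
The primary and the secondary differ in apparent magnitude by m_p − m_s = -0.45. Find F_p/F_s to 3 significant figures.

1.51

F_p/F_s = 10^(−(m_p − m_s)/2.5) = 10^(0.45/2.5) = 10^0.180 = 1.514.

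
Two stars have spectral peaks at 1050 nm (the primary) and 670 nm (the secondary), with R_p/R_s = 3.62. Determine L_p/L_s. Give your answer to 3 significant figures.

2.17

Wien's law gives T ∝ 1/λ_max, so T_p/T_s = λ_s/λ_p = 670/1050 = 0.6381.
Then L ∝ R²T⁴ gives L_p/L_s = (3.62)² × (0.6381)⁴ = 13.10 × 0.1658 = 2.172.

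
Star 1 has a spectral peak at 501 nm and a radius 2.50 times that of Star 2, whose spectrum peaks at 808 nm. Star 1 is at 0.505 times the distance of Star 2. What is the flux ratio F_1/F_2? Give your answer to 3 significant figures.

Wien's law: T_1/T_2 = λ_2/λ_1 = 808/501 = 1.613.
L_1/L_2 = (R_1/R_2)²(T_1/T_2)⁴ = (2.50)²(1.613)⁴ = 42.28.
F_1/F_2 = (L_1/L_2)/(d_1/d_2)² = 42.28/(0.505)² = 165.8.

166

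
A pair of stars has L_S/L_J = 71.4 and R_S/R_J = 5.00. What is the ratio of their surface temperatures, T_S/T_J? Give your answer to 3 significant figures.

L ∝ R²T⁴ gives T ∝ (L/R²)^(1/4), so
T_S/T_J = (71.4 / 5.00²)^(1/4) = (2.856)^(1/4) = 1.300.

1.30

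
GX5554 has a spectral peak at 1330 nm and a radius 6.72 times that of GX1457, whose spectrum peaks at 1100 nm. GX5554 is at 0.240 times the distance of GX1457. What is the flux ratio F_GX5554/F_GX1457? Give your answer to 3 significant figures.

Wien's law: T_GX5554/T_GX1457 = λ_GX1457/λ_GX5554 = 1100/1330 = 0.8271.
L_GX5554/L_GX1457 = (R_GX5554/R_GX1457)²(T_GX5554/T_GX1457)⁴ = (6.72)²(0.8271)⁴ = 21.13.
F_GX5554/F_GX1457 = (L_GX5554/L_GX1457)/(d_GX5554/d_GX1457)² = 21.13/(0.240)² = 366.8.

367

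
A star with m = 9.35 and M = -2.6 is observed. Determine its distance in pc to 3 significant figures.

m − M = 5 log₁₀(d/10 pc)
9.35 − (-2.6) = 11.95 = 5 log₁₀(d/10)
d = 10 × 10^(11.95/5) = 10 × 10^2.390 = 2455 pc.

2.45×10^3 pc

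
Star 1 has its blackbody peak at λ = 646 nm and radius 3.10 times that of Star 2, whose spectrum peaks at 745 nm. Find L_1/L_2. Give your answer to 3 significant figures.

Wien's law gives T ∝ 1/λ_max, so T_1/T_2 = λ_2/λ_1 = 745/646 = 1.153.
Then L ∝ R²T⁴ gives L_1/L_2 = (3.10)² × (1.153)⁴ = 9.610 × 1.769 = 17.00.

17.0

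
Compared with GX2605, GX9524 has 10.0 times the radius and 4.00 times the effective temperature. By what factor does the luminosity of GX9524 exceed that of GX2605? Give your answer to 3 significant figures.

2.56×10^4

From the Stefan–Boltzmann law, L ∝ R²T⁴, so
L_GX9524/L_GX2605 = (R_GX9524/R_GX2605)² (T_GX9524/T_GX2605)⁴ = (10.0)² × (4.00)⁴ = 100.0 × 256.0 = 2.560×10^4.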